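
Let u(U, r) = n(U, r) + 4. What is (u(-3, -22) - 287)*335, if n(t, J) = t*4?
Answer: -98825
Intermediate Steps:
n(t, J) = 4*t
u(U, r) = 4 + 4*U (u(U, r) = 4*U + 4 = 4 + 4*U)
(u(-3, -22) - 287)*335 = ((4 + 4*(-3)) - 287)*335 = ((4 - 12) - 287)*335 = (-8 - 287)*335 = -295*335 = -98825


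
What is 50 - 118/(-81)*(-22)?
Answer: 1454/81 ≈ 17.951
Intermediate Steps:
50 - 118/(-81)*(-22) = 50 - 118*(-1/81)*(-22) = 50 + (118/81)*(-22) = 50 - 2596/81 = 1454/81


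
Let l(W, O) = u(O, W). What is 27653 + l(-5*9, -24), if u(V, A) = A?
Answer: 27608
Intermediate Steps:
l(W, O) = W
27653 + l(-5*9, -24) = 27653 - 5*9 = 27653 - 45 = 27608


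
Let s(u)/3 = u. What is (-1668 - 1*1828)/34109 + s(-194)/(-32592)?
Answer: -7029/83048 ≈ -0.084638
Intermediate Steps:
s(u) = 3*u
(-1668 - 1*1828)/34109 + s(-194)/(-32592) = (-1668 - 1*1828)/34109 + (3*(-194))/(-32592) = (-1668 - 1828)*(1/34109) - 582*(-1/32592) = -3496*1/34109 + 1/56 = -152/1483 + 1/56 = -7029/83048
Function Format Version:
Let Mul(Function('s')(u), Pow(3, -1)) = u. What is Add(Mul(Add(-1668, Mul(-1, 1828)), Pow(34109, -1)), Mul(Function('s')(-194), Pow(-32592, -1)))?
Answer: Rational(-7029, 83048) ≈ -0.084638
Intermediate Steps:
Function('s')(u) = Mul(3, u)
Add(Mul(Add(-1668, Mul(-1, 1828)), Pow(34109, -1)), Mul(Function('s')(-194), Pow(-32592, -1))) = Add(Mul(Add(-1668, Mul(-1, 1828)), Pow(34109, -1)), Mul(Mul(3, -194), Pow(-32592, -1))) = Add(Mul(Add(-1668, -1828), Rational(1, 34109)), Mul(-582, Rational(-1, 32592))) = Add(Mul(-3496, Rational(1, 34109)), Rational(1, 56)) = Add(Rational(-152, 1483), Rational(1, 56)) = Rational(-7029, 83048)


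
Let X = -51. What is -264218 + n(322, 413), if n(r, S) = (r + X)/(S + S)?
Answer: -218243797/826 ≈ -2.6422e+5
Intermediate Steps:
n(r, S) = (-51 + r)/(2*S) (n(r, S) = (r - 51)/(S + S) = (-51 + r)/((2*S)) = (-51 + r)*(1/(2*S)) = (-51 + r)/(2*S))
-264218 + n(322, 413) = -264218 + (1/2)*(-51 + 322)/413 = -264218 + (1/2)*(1/413)*271 = -264218 + 271/826 = -218243797/826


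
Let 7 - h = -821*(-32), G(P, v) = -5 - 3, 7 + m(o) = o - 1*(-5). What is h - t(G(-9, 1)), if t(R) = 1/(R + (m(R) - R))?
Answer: -262649/10 ≈ -26265.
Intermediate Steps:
m(o) = -2 + o (m(o) = -7 + (o - 1*(-5)) = -7 + (o + 5) = -7 + (5 + o) = -2 + o)
G(P, v) = -8
t(R) = 1/(-2 + R) (t(R) = 1/(R + ((-2 + R) - R)) = 1/(R - 2) = 1/(-2 + R))
h = -26265 (h = 7 - (-821)*(-32) = 7 - 1*26272 = 7 - 26272 = -26265)
h - t(G(-9, 1)) = -26265 - 1/(-2 - 8) = -26265 - 1/(-10) = -26265 - 1*(-1/10) = -26265 + 1/10 = -262649/10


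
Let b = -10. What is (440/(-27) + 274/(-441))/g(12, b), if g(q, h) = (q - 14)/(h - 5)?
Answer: -55955/441 ≈ -126.88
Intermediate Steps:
g(q, h) = (-14 + q)/(-5 + h)
(440/(-27) + 274/(-441))/g(12, b) = (440/(-27) + 274/(-441))/(((-14 + 12)/(-5 - 10))) = (440*(-1/27) + 274*(-1/441))/((-2/(-15))) = (-440/27 - 274/441)/((-1/15*(-2))) = -22382/(1323*2/15) = -22382/1323*15/2 = -55955/441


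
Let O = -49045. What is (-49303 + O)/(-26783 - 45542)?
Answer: 98348/72325 ≈ 1.3598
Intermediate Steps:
(-49303 + O)/(-26783 - 45542) = (-49303 - 49045)/(-26783 - 45542) = -98348/(-72325) = -98348*(-1/72325) = 98348/72325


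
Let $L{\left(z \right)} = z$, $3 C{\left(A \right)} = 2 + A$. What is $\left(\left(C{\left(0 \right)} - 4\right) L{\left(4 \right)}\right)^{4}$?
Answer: $\frac{2560000}{81} \approx 31605.0$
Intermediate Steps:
$C{\left(A \right)} = \frac{2}{3} + \frac{A}{3}$ ($C{\left(A \right)} = \frac{2 + A}{3} = \frac{2}{3} + \frac{A}{3}$)
$\left(\left(C{\left(0 \right)} - 4\right) L{\left(4 \right)}\right)^{4} = \left(\left(\left(\frac{2}{3} + \frac{1}{3} \cdot 0\right) - 4\right) 4\right)^{4} = \left(\left(\left(\frac{2}{3} + 0\right) - 4\right) 4\right)^{4} = \left(\left(\frac{2}{3} - 4\right) 4\right)^{4} = \left(\left(- \frac{10}{3}\right) 4\right)^{4} = \left(- \frac{40}{3}\right)^{4} = \frac{2560000}{81}$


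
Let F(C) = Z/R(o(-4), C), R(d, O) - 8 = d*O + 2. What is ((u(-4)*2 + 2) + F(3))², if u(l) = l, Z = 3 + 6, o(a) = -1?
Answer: 1089/49 ≈ 22.224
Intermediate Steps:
Z = 9
R(d, O) = 10 + O*d (R(d, O) = 8 + (d*O + 2) = 8 + (O*d + 2) = 8 + (2 + O*d) = 10 + O*d)
F(C) = 9/(10 - C) (F(C) = 9/(10 + C*(-1)) = 9/(10 - C))
((u(-4)*2 + 2) + F(3))² = ((-4*2 + 2) + 9/(10 - 1*3))² = ((-8 + 2) + 9/(10 - 3))² = (-6 + 9/7)² = (-33/7)² = 1089/49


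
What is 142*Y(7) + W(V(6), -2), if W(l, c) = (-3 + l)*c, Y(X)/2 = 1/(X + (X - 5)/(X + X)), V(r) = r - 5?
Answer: 1094/25 ≈ 43.760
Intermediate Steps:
V(r) = -5 + r
Y(X) = 2/(X + (-5 + X)/(2*X)) (Y(X) = 2/(X + (X - 5)/(X + X)) = 2/(X + (-5 + X)/((2*X))) = 2/(X + (-5 + X)*(1/(2*X))) = 2/(X + (-5 + X)/(2*X)))
W(l, c) = c*(-3 + l)
142*Y(7) + W(V(6), -2) = 142*(4*7/(-5 + 7 + 2*7²)) - 2*(-3 + (-5 + 6)) = 142*(4*7/(-5 + 7 + 2*49)) - 2*(-3 + 1) = 142*(4*7/(-5 + 7 + 98)) - 2*(-2) = 142*(4*7/100) + 4 = 142*(4*7*(1/100)) + 4 = 142*(7/25) + 4 = 994/25 + 4 = 1094/25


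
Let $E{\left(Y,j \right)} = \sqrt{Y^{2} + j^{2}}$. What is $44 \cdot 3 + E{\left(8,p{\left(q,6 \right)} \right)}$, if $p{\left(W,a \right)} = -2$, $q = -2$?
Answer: $132 + 2 \sqrt{17} \approx 140.25$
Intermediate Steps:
$44 \cdot 3 + E{\left(8,p{\left(q,6 \right)} \right)} = 44 \cdot 3 + \sqrt{8^{2} + \left(-2\right)^{2}} = 132 + \sqrt{64 + 4} = 132 + \sqrt{68} = 132 + 2 \sqrt{17}$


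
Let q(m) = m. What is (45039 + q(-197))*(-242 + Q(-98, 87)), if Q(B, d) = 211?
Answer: -1390102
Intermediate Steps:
(45039 + q(-197))*(-242 + Q(-98, 87)) = (45039 - 197)*(-242 + 211) = 44842*(-31) = -1390102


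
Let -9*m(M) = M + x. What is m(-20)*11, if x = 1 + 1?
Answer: 22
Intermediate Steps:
x = 2
m(M) = -2/9 - M/9 (m(M) = -(M + 2)/9 = -(2 + M)/9 = -2/9 - M/9)
m(-20)*11 = (-2/9 - ⅑*(-20))*11 = (-2/9 + 20/9)*11 = 2*11 = 22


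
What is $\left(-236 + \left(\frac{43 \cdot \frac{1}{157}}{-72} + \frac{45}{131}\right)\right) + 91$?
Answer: $- \frac{214216433}{1480824} \approx -144.66$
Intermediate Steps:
$\left(-236 + \left(\frac{43 \cdot \frac{1}{157}}{-72} + \frac{45}{131}\right)\right) + 91 = \left(-236 + \left(43 \cdot \frac{1}{157} \left(- \frac{1}{72}\right) + 45 \cdot \frac{1}{131}\right)\right) + 91 = \left(-236 + \left(\frac{43}{157} \left(- \frac{1}{72}\right) + \frac{45}{131}\right)\right) + 91 = \left(-236 + \left(- \frac{43}{11304} + \frac{45}{131}\right)\right) + 91 = \left(-236 + \frac{503047}{1480824}\right) + 91 = - \frac{348971417}{1480824} + 91 = - \frac{214216433}{1480824}$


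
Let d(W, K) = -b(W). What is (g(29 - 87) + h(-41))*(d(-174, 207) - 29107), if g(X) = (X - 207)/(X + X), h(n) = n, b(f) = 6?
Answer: 130746483/116 ≈ 1.1271e+6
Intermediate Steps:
g(X) = (-207 + X)/(2*X) (g(X) = (-207 + X)/((2*X)) = (-207 + X)*(1/(2*X)) = (-207 + X)/(2*X))
d(W, K) = -6 (d(W, K) = -1*6 = -6)
(g(29 - 87) + h(-41))*(d(-174, 207) - 29107) = ((-207 + (29 - 87))/(2*(29 - 87)) - 41)*(-6 - 29107) = ((½)*(-207 - 58)/(-58) - 41)*(-29113) = ((½)*(-1/58)*(-265) - 41)*(-29113) = (265/116 - 41)*(-29113) = -4491/116*(-29113) = 130746483/116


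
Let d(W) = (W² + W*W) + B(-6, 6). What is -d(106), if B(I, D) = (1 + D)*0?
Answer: -22472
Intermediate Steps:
B(I, D) = 0
d(W) = 2*W² (d(W) = (W² + W*W) + 0 = (W² + W²) + 0 = 2*W² + 0 = 2*W²)
-d(106) = -2*106² = -2*11236 = -1*22472 = -22472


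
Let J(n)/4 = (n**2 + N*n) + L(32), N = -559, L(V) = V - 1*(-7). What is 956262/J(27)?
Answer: -159377/9550 ≈ -16.689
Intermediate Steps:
L(V) = 7 + V (L(V) = V + 7 = 7 + V)
J(n) = 156 - 2236*n + 4*n**2 (J(n) = 4*((n**2 - 559*n) + (7 + 32)) = 4*((n**2 - 559*n) + 39) = 4*(39 + n**2 - 559*n) = 156 - 2236*n + 4*n**2)
956262/J(27) = 956262/(156 - 2236*27 + 4*27**2) = 956262/(156 - 60372 + 4*729) = 956262/(156 - 60372 + 2916) = 956262/(-57300) = 956262*(-1/57300) = -159377/9550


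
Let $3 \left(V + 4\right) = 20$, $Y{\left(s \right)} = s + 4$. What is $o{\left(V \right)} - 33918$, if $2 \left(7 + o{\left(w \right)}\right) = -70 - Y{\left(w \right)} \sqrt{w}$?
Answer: $-33960 - \frac{20 \sqrt{6}}{9} \approx -33965.0$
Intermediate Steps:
$Y{\left(s \right)} = 4 + s$
$V = \frac{8}{3}$ ($V = -4 + \frac{1}{3} \cdot 20 = -4 + \frac{20}{3} = \frac{8}{3} \approx 2.6667$)
$o{\left(w \right)} = -42 - \frac{\sqrt{w} \left(4 + w\right)}{2}$ ($o{\left(w \right)} = -7 + \frac{-70 - \left(4 + w\right) \sqrt{w}}{2} = -7 + \frac{-70 - \sqrt{w} \left(4 + w\right)}{2} = -7 - \left(35 + \frac{\sqrt{w} \left(4 + w\right)}{2}\right) = -42 - \frac{\sqrt{w} \left(4 + w\right)}{2}$)
$o{\left(V \right)} - 33918 = \left(-42 - \frac{\sqrt{\frac{8}{3}} \left(4 + \frac{8}{3}\right)}{2}\right) - 33918 = \left(-42 - \frac{1}{2} \frac{2 \sqrt{6}}{3} \cdot \frac{20}{3}\right) - 33918 = \left(-42 - \frac{20 \sqrt{6}}{9}\right) - 33918 = -33960 - \frac{20 \sqrt{6}}{9}$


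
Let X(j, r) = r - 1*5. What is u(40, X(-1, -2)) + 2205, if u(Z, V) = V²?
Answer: 2254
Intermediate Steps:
X(j, r) = -5 + r (X(j, r) = r - 5 = -5 + r)
u(40, X(-1, -2)) + 2205 = (-5 - 2)² + 2205 = (-7)² + 2205 = 49 + 2205 = 2254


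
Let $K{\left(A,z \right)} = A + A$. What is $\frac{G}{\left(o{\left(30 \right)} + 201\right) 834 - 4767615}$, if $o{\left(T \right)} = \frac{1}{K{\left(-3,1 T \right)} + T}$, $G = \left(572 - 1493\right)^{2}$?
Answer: $- \frac{3392964}{18399785} \approx -0.1844$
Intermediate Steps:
$K{\left(A,z \right)} = 2 A$
$G = 848241$ ($G = \left(-921\right)^{2} = 848241$)
$o{\left(T \right)} = \frac{1}{-6 + T}$ ($o{\left(T \right)} = \frac{1}{2 \left(-3\right) + T} = \frac{1}{-6 + T}$)
$\frac{G}{\left(o{\left(30 \right)} + 201\right) 834 - 4767615} = \frac{848241}{\left(\frac{1}{-6 + 30} + 201\right) 834 - 4767615} = \frac{848241}{\left(\frac{1}{24} + 201\right) 834 - 4767615} = \frac{848241}{\frac{4825}{24} \cdot 834 - 4767615} = \frac{848241}{\frac{670675}{4} - 4767615} = \frac{848241}{- \frac{18399785}{4}} = 848241 \left(- \frac{4}{18399785}\right) = - \frac{3392964}{18399785}$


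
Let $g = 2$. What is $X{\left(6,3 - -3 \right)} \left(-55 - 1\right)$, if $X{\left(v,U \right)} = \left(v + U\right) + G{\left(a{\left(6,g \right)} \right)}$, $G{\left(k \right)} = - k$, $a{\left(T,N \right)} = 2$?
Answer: $-560$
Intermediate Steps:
$X{\left(v,U \right)} = -2 + U + v$ ($X{\left(v,U \right)} = \left(v + U\right) - 2 = \left(U + v\right) - 2 = -2 + U + v$)
$X{\left(6,3 - -3 \right)} \left(-55 - 1\right) = \left(-2 + \left(3 - -3\right) + 6\right) \left(-55 - 1\right) = \left(-2 + \left(3 + 3\right) + 6\right) \left(-56\right) = \left(-2 + 6 + 6\right) \left(-56\right) = 10 \left(-56\right) = -560$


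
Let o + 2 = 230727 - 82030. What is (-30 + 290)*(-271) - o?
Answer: -219155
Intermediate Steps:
o = 148695 (o = -2 + (230727 - 82030) = -2 + 148697 = 148695)
(-30 + 290)*(-271) - o = (-30 + 290)*(-271) - 1*148695 = 260*(-271) - 148695 = -70460 - 148695 = -219155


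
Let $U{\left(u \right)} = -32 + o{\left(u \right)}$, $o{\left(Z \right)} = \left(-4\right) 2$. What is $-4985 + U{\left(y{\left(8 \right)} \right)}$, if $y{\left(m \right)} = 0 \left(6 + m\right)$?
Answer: $-5025$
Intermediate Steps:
$o{\left(Z \right)} = -8$
$y{\left(m \right)} = 0$
$U{\left(u \right)} = -40$ ($U{\left(u \right)} = -32 - 8 = -40$)
$-4985 + U{\left(y{\left(8 \right)} \right)} = -4985 - 40 = -5025$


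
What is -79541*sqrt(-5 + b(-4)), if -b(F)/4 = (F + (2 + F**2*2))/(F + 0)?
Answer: -397705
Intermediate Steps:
b(F) = -4*(2 + F + 2*F**2)/F (b(F) = -4*(F + (2 + F**2*2))/(F + 0) = -4*(F + (2 + 2*F**2))/F = -4*(2 + F + 2*F**2)/F)
-79541*sqrt(-5 + b(-4)) = -79541*sqrt(-5 + (-4 - 8*(-4) - 8/(-4))) = -79541*sqrt(-5 + (-4 + 32 - 8*(-1/4))) = -79541*sqrt(-5 + (-4 + 32 + 2)) = -79541*sqrt(-5 + 30) = -79541*sqrt(25) = -79541*5 = -397705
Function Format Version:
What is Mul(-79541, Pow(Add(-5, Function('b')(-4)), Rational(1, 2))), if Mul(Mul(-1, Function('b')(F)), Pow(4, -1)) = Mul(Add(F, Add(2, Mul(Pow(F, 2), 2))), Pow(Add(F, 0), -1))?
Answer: -397705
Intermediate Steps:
Function('b')(F) = Mul(-4, Pow(F, -1), Add(2, F, Mul(2, Pow(F, 2)))) (Function('b')(F) = Mul(-4, Mul(Add(F, Add(2, Mul(Pow(F, 2), 2))), Pow(Add(F, 0), -1))) = Mul(-4, Mul(Add(F, Add(2, Mul(2, Pow(F, 2)))), Pow(F, -1))) = Mul(-4, Mul(Add(2, F, Mul(2, Pow(F, 2))), Pow(F, -1))) = Mul(-4, Mul(Pow(F, -1), Add(2, F, Mul(2, Pow(F, 2))))) = Mul(-4, Pow(F, -1), Add(2, F, Mul(2, Pow(F, 2)))))
Mul(-79541, Pow(Add(-5, Function('b')(-4)), Rational(1, 2))) = Mul(-79541, Pow(Add(-5, Add(-4, Mul(-8, -4), Mul(-8, Pow(-4, -1)))), Rational(1, 2))) = Mul(-79541, Pow(Add(-5, Add(-4, 32, Mul(-8, Rational(-1, 4)))), Rational(1, 2))) = Mul(-79541, Pow(Add(-5, Add(-4, 32, 2)), Rational(1, 2))) = Mul(-79541, Pow(Add(-5, 30), Rational(1, 2))) = Mul(-79541, Pow(25, Rational(1, 2))) = Mul(-79541, 5) = -397705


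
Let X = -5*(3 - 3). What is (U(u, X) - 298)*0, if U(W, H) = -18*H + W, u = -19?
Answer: 0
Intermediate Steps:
X = 0 (X = -5*0 = 0)
U(W, H) = W - 18*H
(U(u, X) - 298)*0 = ((-19 - 18*0) - 298)*0 = ((-19 + 0) - 298)*0 = (-19 - 298)*0 = -317*0 = 0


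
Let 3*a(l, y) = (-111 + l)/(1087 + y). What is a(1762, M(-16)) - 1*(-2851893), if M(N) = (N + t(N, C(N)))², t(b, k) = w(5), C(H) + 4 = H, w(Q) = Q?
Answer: 10335261883/3624 ≈ 2.8519e+6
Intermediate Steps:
C(H) = -4 + H
t(b, k) = 5
M(N) = (5 + N)² (M(N) = (N + 5)² = (5 + N)²)
a(l, y) = (-111 + l)/(3*(1087 + y)) (a(l, y) = ((-111 + l)/(1087 + y))/3 = (-111 + l)/(3*(1087 + y)))
a(1762, M(-16)) - 1*(-2851893) = (-111 + 1762)/(3*(1087 + (5 - 16)²)) - 1*(-2851893) = (⅓)*1651/(1087 + (-11)²) + 2851893 = (⅓)*1651/(1087 + 121) + 2851893 = (⅓)*1651/1208 + 2851893 = (⅓)*(1/1208)*1651 + 2851893 = 1651/3624 + 2851893 = 10335261883/3624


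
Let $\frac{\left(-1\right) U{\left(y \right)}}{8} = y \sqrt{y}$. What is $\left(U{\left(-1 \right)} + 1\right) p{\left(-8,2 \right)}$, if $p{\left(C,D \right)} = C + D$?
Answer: $-6 - 48 i \approx -6.0 - 48.0 i$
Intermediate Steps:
$U{\left(y \right)} = - 8 y^{\frac{3}{2}}$ ($U{\left(y \right)} = - 8 y \sqrt{y} = - 8 y^{\frac{3}{2}}$)
$\left(U{\left(-1 \right)} + 1\right) p{\left(-8,2 \right)} = \left(- 8 \left(-1\right)^{\frac{3}{2}} + 1\right) \left(-8 + 2\right) = \left(- 8 \left(- i\right) + 1\right) \left(-6\right) = \left(8 i + 1\right) \left(-6\right) = \left(1 + 8 i\right) \left(-6\right) = -6 - 48 i$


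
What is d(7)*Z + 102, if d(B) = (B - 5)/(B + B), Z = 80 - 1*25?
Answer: 769/7 ≈ 109.86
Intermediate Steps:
Z = 55 (Z = 80 - 25 = 55)
d(B) = (-5 + B)/(2*B) (d(B) = (-5 + B)/((2*B)) = (-5 + B)*(1/(2*B)) = (-5 + B)/(2*B))
d(7)*Z + 102 = ((½)*(-5 + 7)/7)*55 + 102 = ((½)*(⅐)*2)*55 + 102 = (⅐)*55 + 102 = 55/7 + 102 = 769/7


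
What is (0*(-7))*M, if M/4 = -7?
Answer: 0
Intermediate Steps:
M = -28 (M = 4*(-7) = -28)
(0*(-7))*M = (0*(-7))*(-28) = 0*(-28) = 0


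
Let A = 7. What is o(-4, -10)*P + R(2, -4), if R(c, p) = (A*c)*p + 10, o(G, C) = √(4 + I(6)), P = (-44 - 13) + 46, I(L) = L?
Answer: -46 - 11*√10 ≈ -80.785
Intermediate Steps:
P = -11 (P = -57 + 46 = -11)
o(G, C) = √10 (o(G, C) = √(4 + 6) = √10)
R(c, p) = 10 + 7*c*p (R(c, p) = (7*c)*p + 10 = 7*c*p + 10 = 10 + 7*c*p)
o(-4, -10)*P + R(2, -4) = √10*(-11) + (10 + 7*2*(-4)) = -11*√10 + (10 - 56) = -11*√10 - 46 = -46 - 11*√10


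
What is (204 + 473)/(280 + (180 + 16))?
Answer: 677/476 ≈ 1.4223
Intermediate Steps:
(204 + 473)/(280 + (180 + 16)) = 677/(280 + 196) = 677/476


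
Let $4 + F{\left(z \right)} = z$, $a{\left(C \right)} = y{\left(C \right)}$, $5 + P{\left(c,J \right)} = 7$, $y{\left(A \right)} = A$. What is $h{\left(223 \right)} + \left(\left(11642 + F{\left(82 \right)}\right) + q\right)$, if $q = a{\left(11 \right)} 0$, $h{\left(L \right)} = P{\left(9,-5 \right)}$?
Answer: $11722$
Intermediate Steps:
$P{\left(c,J \right)} = 2$ ($P{\left(c,J \right)} = -5 + 7 = 2$)
$a{\left(C \right)} = C$
$h{\left(L \right)} = 2$
$F{\left(z \right)} = -4 + z$
$q = 0$ ($q = 11 \cdot 0 = 0$)
$h{\left(223 \right)} + \left(\left(11642 + F{\left(82 \right)}\right) + q\right) = 2 + \left(\left(11642 + \left(-4 + 82\right)\right) + 0\right) = 2 + \left(\left(11642 + 78\right) + 0\right) = 2 + \left(11720 + 0\right) = 2 + 11720 = 11722$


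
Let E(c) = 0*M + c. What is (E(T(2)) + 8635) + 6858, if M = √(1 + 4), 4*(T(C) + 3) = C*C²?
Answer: 15492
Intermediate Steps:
T(C) = -3 + C³/4 (T(C) = -3 + (C*C²)/4 = -3 + C³/4)
M = √5 ≈ 2.2361
E(c) = c (E(c) = 0*√5 + c = 0 + c = c)
(E(T(2)) + 8635) + 6858 = ((-3 + (¼)*2³) + 8635) + 6858 = ((-3 + (¼)*8) + 8635) + 6858 = ((-3 + 2) + 8635) + 6858 = (-1 + 8635) + 6858 = 8634 + 6858 = 15492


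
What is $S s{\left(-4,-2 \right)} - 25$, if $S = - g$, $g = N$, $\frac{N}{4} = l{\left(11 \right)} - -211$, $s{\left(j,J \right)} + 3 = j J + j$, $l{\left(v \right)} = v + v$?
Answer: $-957$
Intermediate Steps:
$l{\left(v \right)} = 2 v$
$s{\left(j,J \right)} = -3 + j + J j$ ($s{\left(j,J \right)} = -3 + \left(j J + j\right) = -3 + \left(J j + j\right) = -3 + \left(j + J j\right) = -3 + j + J j$)
$N = 932$ ($N = 4 \left(2 \cdot 11 - -211\right) = 4 \left(22 + 211\right) = 4 \cdot 233 = 932$)
$g = 932$
$S = -932$ ($S = \left(-1\right) 932 = -932$)
$S s{\left(-4,-2 \right)} - 25 = - 932 \left(-3 - 4 - -8\right) - 25 = - 932 \left(-3 - 4 + 8\right) - 25 = \left(-932\right) 1 - 25 = -932 - 25 = -957$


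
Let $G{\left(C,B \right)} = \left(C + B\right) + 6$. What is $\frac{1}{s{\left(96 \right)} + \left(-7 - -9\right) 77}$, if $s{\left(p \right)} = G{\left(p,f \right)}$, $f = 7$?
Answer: $\frac{1}{263} \approx 0.0038023$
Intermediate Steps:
$G{\left(C,B \right)} = 6 + B + C$ ($G{\left(C,B \right)} = \left(B + C\right) + 6 = 6 + B + C$)
$s{\left(p \right)} = 13 + p$ ($s{\left(p \right)} = 6 + 7 + p = 13 + p$)
$\frac{1}{s{\left(96 \right)} + \left(-7 - -9\right) 77} = \frac{1}{\left(13 + 96\right) + \left(-7 - -9\right) 77} = \frac{1}{109 + \left(-7 + \left(12 - 3\right)\right) 77} = \frac{1}{109 + \left(-7 + 9\right) 77} = \frac{1}{109 + 2 \cdot 77} = \frac{1}{109 + 154} = \frac{1}{263}$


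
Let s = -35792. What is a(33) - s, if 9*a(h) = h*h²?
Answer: 39785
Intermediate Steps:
a(h) = h³/9 (a(h) = (h*h²)/9 = h³/9)
a(33) - s = (⅑)*33³ - 1*(-35792) = (⅑)*35937 + 35792 = 3993 + 35792 = 39785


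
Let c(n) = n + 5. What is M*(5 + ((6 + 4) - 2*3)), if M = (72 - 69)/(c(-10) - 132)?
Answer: -27/137 ≈ -0.19708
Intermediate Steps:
c(n) = 5 + n
M = -3/137 (M = (72 - 69)/((5 - 10) - 132) = 3/(-5 - 132) = 3/(-137) = 3*(-1/137) = -3/137 ≈ -0.021898)
M*(5 + ((6 + 4) - 2*3)) = -3*(5 + ((6 + 4) - 2*3))/137 = -3*(5 + (10 - 6))/137 = -3*(5 + 4)/137 = -3/137*9 = -27/137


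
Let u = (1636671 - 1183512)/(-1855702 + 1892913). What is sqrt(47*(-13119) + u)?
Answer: 2*I*sqrt(213438472234851)/37211 ≈ 785.23*I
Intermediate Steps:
u = 453159/37211 ≈ 12.178
sqrt(47*(-13119) + u) = sqrt(47*(-13119) + 453159/37211) = sqrt(-616593 + 453159/37211) = sqrt(-22943588964/37211) = 2*I*sqrt(213438472234851)/37211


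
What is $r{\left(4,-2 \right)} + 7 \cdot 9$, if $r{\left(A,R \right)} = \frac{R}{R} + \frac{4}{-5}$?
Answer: $\frac{316}{5} \approx 63.2$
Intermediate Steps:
$r{\left(A,R \right)} = \frac{1}{5}$ ($r{\left(A,R \right)} = 1 + 4 \left(- \frac{1}{5}\right) = 1 - \frac{4}{5} = \frac{1}{5}$)
$r{\left(4,-2 \right)} + 7 \cdot 9 = \frac{1}{5} + 7 \cdot 9 = \frac{1}{5} + 63 = \frac{316}{5}$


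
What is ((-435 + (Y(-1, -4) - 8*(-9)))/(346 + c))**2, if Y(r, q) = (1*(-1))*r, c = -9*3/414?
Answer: 277289104/253223569 ≈ 1.0950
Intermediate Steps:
c = -3/46 (c = -27*1/414 = -3/46 ≈ -0.065217)
Y(r, q) = -r
((-435 + (Y(-1, -4) - 8*(-9)))/(346 + c))**2 = ((-435 + (-1*(-1) - 8*(-9)))/(346 - 3/46))**2 = ((-435 + (1 + 72))/(15913/46))**2 = ((-435 + 73)*(46/15913))**2 = (-362*46/15913)**2 = (-16652/15913)**2 = 277289104/253223569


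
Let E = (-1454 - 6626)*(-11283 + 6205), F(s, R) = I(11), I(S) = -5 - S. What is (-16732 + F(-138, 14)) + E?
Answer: 41013492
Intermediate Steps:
F(s, R) = -16 (F(s, R) = -5 - 1*11 = -5 - 11 = -16)
E = 41030240 (E = -8080*(-5078) = 41030240)
(-16732 + F(-138, 14)) + E = (-16732 - 16) + 41030240 = -16748 + 41030240 = 41013492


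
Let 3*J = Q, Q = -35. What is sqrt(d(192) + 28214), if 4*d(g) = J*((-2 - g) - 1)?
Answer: sqrt(115131)/2 ≈ 169.65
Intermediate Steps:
J = -35/3 (J = (1/3)*(-35) = -35/3 ≈ -11.667)
d(g) = 35/4 + 35*g/12 (d(g) = (-35*((-2 - g) - 1)/3)/4 = (-35*(-3 - g)/3)/4 = (35 + 35*g/3)/4 = 35/4 + 35*g/12)
sqrt(d(192) + 28214) = sqrt((35/4 + (35/12)*192) + 28214) = sqrt((35/4 + 560) + 28214) = sqrt(2275/4 + 28214) = sqrt(115131/4) = sqrt(115131)/2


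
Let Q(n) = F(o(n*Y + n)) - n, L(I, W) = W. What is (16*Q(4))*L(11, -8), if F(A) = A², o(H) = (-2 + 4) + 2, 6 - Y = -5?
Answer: -1536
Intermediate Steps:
Y = 11 (Y = 6 - 1*(-5) = 6 + 5 = 11)
o(H) = 4 (o(H) = 2 + 2 = 4)
Q(n) = 16 - n (Q(n) = 4² - n = 16 - n)
(16*Q(4))*L(11, -8) = (16*(16 - 1*4))*(-8) = (16*(16 - 4))*(-8) = (16*12)*(-8) = 192*(-8) = -1536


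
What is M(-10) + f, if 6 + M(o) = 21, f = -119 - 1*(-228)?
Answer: 124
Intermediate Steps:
f = 109 (f = -119 + 228 = 109)
M(o) = 15 (M(o) = -6 + 21 = 15)
M(-10) + f = 15 + 109 = 124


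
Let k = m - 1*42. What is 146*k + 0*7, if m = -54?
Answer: -14016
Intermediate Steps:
k = -96 (k = -54 - 1*42 = -54 - 42 = -96)
146*k + 0*7 = 146*(-96) + 0*7 = -14016 + 0 = -14016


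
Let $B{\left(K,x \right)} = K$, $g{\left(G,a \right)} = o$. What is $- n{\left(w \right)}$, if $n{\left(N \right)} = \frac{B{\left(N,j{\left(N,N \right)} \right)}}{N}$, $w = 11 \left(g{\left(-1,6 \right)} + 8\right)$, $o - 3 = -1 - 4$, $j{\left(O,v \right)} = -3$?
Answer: $-1$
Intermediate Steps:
$o = -2$ ($o = 3 - 5 = -2$)
$g{\left(G,a \right)} = -2$
$w = 66$ ($w = 11 \left(-2 + 8\right) = 11 \cdot 6 = 66$)
$n{\left(N \right)} = 1$ ($n{\left(N \right)} = \frac{N}{N} = 1$)
$- n{\left(w \right)} = \left(-1\right) 1 = -1$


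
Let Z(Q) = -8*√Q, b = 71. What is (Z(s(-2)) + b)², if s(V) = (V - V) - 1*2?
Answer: 4913 - 1136*I*√2 ≈ 4913.0 - 1606.5*I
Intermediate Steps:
s(V) = -2 (s(V) = 0 - 2 = -2)
(Z(s(-2)) + b)² = (-8*I*√2 + 71)² = (71 - 8*I*√2)²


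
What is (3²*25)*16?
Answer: 3600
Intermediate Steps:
(3²*25)*16 = (9*25)*16 = 225*16 = 3600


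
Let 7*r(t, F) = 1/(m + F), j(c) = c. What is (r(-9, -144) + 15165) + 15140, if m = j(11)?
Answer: 28213954/931 ≈ 30305.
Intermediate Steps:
m = 11
r(t, F) = 1/(7*(11 + F))
(r(-9, -144) + 15165) + 15140 = (1/(7*(11 - 144)) + 15165) + 15140 = ((1/7)/(-133) + 15165) + 15140 = ((1/7)*(-1/133) + 15165) + 15140 = (-1/931 + 15165) + 15140 = 14118614/931 + 15140 = 28213954/931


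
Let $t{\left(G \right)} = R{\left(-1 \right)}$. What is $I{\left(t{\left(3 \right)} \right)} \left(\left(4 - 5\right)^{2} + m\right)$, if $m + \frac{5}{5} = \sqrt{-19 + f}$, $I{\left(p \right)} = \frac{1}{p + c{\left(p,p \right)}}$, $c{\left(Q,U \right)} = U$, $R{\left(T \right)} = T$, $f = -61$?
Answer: $- 2 i \sqrt{5} \approx - 4.4721 i$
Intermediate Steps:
$t{\left(G \right)} = -1$
$I{\left(p \right)} = \frac{1}{2 p}$ ($I{\left(p \right)} = \frac{1}{p + p} = \frac{1}{2 p}$)
$m = -1 + 4 i \sqrt{5}$ ($m = -1 + \sqrt{-19 - 61} = -1 + \sqrt{-80} = -1 + 4 i \sqrt{5} \approx -1.0 + 8.9443 i$)
$I{\left(t{\left(3 \right)} \right)} \left(\left(4 - 5\right)^{2} + m\right) = \frac{1}{2 \left(-1\right)} \left(\left(4 - 5\right)^{2} - \left(1 - 4 i \sqrt{5}\right)\right) = \frac{1}{2} \left(-1\right) \left(\left(-1\right)^{2} - \left(1 - 4 i \sqrt{5}\right)\right) = - \frac{1 - \left(1 - 4 i \sqrt{5}\right)}{2} = - \frac{4 i \sqrt{5}}{2} = - 2 i \sqrt{5}$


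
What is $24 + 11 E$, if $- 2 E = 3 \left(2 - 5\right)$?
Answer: $\frac{147}{2} \approx 73.5$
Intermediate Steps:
$E = \frac{9}{2}$ ($E = - \frac{3 \left(2 - 5\right)}{2} = - \frac{3 \left(-3\right)}{2} = \left(- \frac{1}{2}\right) \left(-9\right) = \frac{9}{2} \approx 4.5$)
$24 + 11 E = 24 + 11 \cdot \frac{9}{2} = 24 + \frac{99}{2} = \frac{147}{2}$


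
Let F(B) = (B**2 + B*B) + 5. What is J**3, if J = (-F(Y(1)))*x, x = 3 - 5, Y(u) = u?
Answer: 2744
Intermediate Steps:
F(B) = 5 + 2*B**2 (F(B) = (B**2 + B**2) + 5 = 2*B**2 + 5 = 5 + 2*B**2)
x = -2
J = 14 (J = -(5 + 2*1**2)*(-2) = -(5 + 2*1)*(-2) = -(5 + 2)*(-2) = -1*7*(-2) = -7*(-2) = 14)
J**3 = 14**3 = 2744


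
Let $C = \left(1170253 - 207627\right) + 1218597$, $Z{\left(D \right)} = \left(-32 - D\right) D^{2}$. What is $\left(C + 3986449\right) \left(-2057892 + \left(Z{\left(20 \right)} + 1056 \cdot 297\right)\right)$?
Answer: $-10886311140320$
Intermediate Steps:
$Z{\left(D \right)} = D^{2} \left(-32 - D\right)$
$C = 2181223$ ($C = 962626 + 1218597 = 2181223$)
$\left(C + 3986449\right) \left(-2057892 + \left(Z{\left(20 \right)} + 1056 \cdot 297\right)\right) = \left(2181223 + 3986449\right) \left(-2057892 + \left(20^{2} \left(-32 - 20\right) + 1056 \cdot 297\right)\right) = 6167672 \left(-2057892 + \left(400 \left(-32 - 20\right) + 313632\right)\right) = 6167672 \left(-2057892 + \left(400 \left(-52\right) + 313632\right)\right) = 6167672 \left(-2057892 + \left(-20800 + 313632\right)\right) = 6167672 \left(-2057892 + 292832\right) = 6167672 \left(-1765060\right) = -10886311140320$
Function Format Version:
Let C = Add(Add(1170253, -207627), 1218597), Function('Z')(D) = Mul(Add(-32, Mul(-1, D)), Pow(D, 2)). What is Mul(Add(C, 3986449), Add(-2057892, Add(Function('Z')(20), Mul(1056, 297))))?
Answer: -10886311140320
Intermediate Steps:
Function('Z')(D) = Mul(Pow(D, 2), Add(-32, Mul(-1, D)))
C = 2181223 (C = Add(962626, 1218597) = 2181223)
Mul(Add(C, 3986449), Add(-2057892, Add(Function('Z')(20), Mul(1056, 297)))) = Mul(Add(2181223, 3986449), Add(-2057892, Add(Mul(Pow(20, 2), Add(-32, Mul(-1, 20))), Mul(1056, 297)))) = Mul(6167672, Add(-2057892, Add(Mul(400, Add(-32, -20)), 313632))) = Mul(6167672, Add(-2057892, Add(Mul(400, -52), 313632))) = Mul(6167672, Add(-2057892, Add(-20800, 313632))) = Mul(6167672, Add(-2057892, 292832)) = Mul(6167672, -1765060) = -10886311140320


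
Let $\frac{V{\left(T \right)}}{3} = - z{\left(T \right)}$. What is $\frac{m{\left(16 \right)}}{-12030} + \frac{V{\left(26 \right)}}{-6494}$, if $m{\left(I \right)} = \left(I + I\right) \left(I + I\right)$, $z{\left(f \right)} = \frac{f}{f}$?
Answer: $- \frac{3306883}{39061410} \approx -0.084659$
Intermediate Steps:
$z{\left(f \right)} = 1$
$V{\left(T \right)} = -3$ ($V{\left(T \right)} = 3 \left(\left(-1\right) 1\right) = 3 \left(-1\right) = -3$)
$m{\left(I \right)} = 4 I^{2}$ ($m{\left(I \right)} = 2 I 2 I = 4 I^{2}$)
$\frac{m{\left(16 \right)}}{-12030} + \frac{V{\left(26 \right)}}{-6494} = \frac{4 \cdot 16^{2}}{-12030} - \frac{3}{-6494} = 4 \cdot 256 \left(- \frac{1}{12030}\right) - - \frac{3}{6494} = 1024 \left(- \frac{1}{12030}\right) + \frac{3}{6494} = - \frac{512}{6015} + \frac{3}{6494} = - \frac{3306883}{39061410}$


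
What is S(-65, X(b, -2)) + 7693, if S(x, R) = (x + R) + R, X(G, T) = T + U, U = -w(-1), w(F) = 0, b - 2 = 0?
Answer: 7624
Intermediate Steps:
b = 2 (b = 2 + 0 = 2)
U = 0 (U = -1*0 = 0)
X(G, T) = T (X(G, T) = T + 0 = T)
S(x, R) = x + 2*R (S(x, R) = (R + x) + R = x + 2*R)
S(-65, X(b, -2)) + 7693 = (-65 + 2*(-2)) + 7693 = (-65 - 4) + 7693 = -69 + 7693 = 7624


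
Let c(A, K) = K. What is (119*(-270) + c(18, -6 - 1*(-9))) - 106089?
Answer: -138216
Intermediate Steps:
(119*(-270) + c(18, -6 - 1*(-9))) - 106089 = (119*(-270) + (-6 - 1*(-9))) - 106089 = (-32130 + (-6 + 9)) - 106089 = (-32130 + 3) - 106089 = -32127 - 106089 = -138216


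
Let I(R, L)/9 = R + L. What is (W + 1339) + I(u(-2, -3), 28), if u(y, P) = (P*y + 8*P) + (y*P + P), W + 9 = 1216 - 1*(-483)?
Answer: 3146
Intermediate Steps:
W = 1690 (W = -9 + (1216 - 1*(-483)) = -9 + (1216 + 483) = -9 + 1699 = 1690)
u(y, P) = 9*P + 2*P*y (u(y, P) = (8*P + P*y) + (P*y + P) = (8*P + P*y) + (P + P*y) = 9*P + 2*P*y)
I(R, L) = 9*L + 9*R (I(R, L) = 9*(R + L) = 9*(L + R) = 9*L + 9*R)
(W + 1339) + I(u(-2, -3), 28) = (1690 + 1339) + (9*28 + 9*(-3*(9 + 2*(-2)))) = 3029 + (252 + 9*(-3*(9 - 4))) = 3029 + (252 + 9*(-3*5)) = 3029 + (252 + 9*(-15)) = 3029 + (252 - 135) = 3029 + 117 = 3146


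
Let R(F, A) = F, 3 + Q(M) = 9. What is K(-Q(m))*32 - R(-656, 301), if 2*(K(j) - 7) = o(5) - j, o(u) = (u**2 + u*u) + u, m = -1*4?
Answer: 1856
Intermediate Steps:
m = -4
o(u) = u + 2*u**2 (o(u) = (u**2 + u**2) + u = 2*u**2 + u = u + 2*u**2)
Q(M) = 6 (Q(M) = -3 + 9 = 6)
K(j) = 69/2 - j/2 (K(j) = 7 + (5*(1 + 2*5) - j)/2 = 7 + (5*(1 + 10) - j)/2 = 7 + (5*11 - j)/2 = 7 + (55 - j)/2 = 7 + (55/2 - j/2) = 69/2 - j/2)
K(-Q(m))*32 - R(-656, 301) = (69/2 - (-1)*6/2)*32 - 1*(-656) = (69/2 - 1/2*(-6))*32 + 656 = (69/2 + 3)*32 + 656 = (75/2)*32 + 656 = 1200 + 656 = 1856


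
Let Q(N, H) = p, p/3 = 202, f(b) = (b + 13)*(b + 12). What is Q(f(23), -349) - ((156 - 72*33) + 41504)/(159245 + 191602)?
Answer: 30367714/50121 ≈ 605.89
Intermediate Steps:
f(b) = (12 + b)*(13 + b) (f(b) = (13 + b)*(12 + b) = (12 + b)*(13 + b))
p = 606 (p = 3*202 = 606)
Q(N, H) = 606
Q(f(23), -349) - ((156 - 72*33) + 41504)/(159245 + 191602) = 606 - ((156 - 72*33) + 41504)/(159245 + 191602) = 606 - ((156 - 2376) + 41504)/350847 = 606 - (-2220 + 41504)/350847 = 606 - 39284/350847 = 606 - 1*5612/50121 = 606 - 5612/50121 = 30367714/50121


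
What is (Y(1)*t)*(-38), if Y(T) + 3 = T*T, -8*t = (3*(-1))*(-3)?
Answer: -171/2 ≈ -85.500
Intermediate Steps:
t = -9/8 (t = -3*(-1)*(-3)/8 = -(-3)*(-3)/8 = -1/8*9 = -9/8 ≈ -1.1250)
Y(T) = -3 + T**2 (Y(T) = -3 + T*T = -3 + T**2)
(Y(1)*t)*(-38) = ((-3 + 1**2)*(-9/8))*(-38) = ((-3 + 1)*(-9/8))*(-38) = -2*(-9/8)*(-38) = (9/4)*(-38) = -171/2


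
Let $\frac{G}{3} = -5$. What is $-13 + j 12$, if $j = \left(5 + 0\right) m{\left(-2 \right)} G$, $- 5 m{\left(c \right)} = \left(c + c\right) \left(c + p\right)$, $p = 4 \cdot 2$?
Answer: $-4333$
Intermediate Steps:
$G = -15$ ($G = 3 \left(-5\right) = -15$)
$p = 8$
$m{\left(c \right)} = - \frac{2 c \left(8 + c\right)}{5}$ ($m{\left(c \right)} = - \frac{\left(c + c\right) \left(c + 8\right)}{5} = - \frac{2 c \left(8 + c\right)}{5}$)
$j = -360$ ($j = \left(5 + 0\right) \left(\left(- \frac{2}{5}\right) \left(-2\right) \left(8 - 2\right)\right) \left(-15\right) = 5 \left(\left(- \frac{2}{5}\right) \left(-2\right) 6\right) \left(-15\right) = 5 \cdot \frac{24}{5} \left(-15\right) = 24 \left(-15\right) = -360$)
$-13 + j 12 = -13 - 4320 = -4333$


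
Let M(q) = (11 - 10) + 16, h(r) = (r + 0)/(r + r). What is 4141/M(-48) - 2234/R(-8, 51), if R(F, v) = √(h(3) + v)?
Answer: 4141/17 - 2234*√206/103 ≈ -67.712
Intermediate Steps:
h(r) = ½ (h(r) = r/((2*r)) = r*(1/(2*r)) = ½)
M(q) = 17 (M(q) = 1 + 16 = 17)
R(F, v) = √(½ + v)
4141/M(-48) - 2234/R(-8, 51) = 4141/17 - 2234*2/√(2 + 4*51) = 4141*(1/17) - 2234*2/√(2 + 204) = 4141/17 - 2234*√206/103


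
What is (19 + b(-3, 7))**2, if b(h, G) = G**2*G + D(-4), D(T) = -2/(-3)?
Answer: 1183744/9 ≈ 1.3153e+5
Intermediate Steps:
D(T) = 2/3 (D(T) = -2*(-1/3) = 2/3)
b(h, G) = 2/3 + G**3 (b(h, G) = G**2*G + 2/3 = G**3 + 2/3 = 2/3 + G**3)
(19 + b(-3, 7))**2 = (19 + (2/3 + 7**3))**2 = (19 + (2/3 + 343))**2 = (19 + 1031/3)**2 = (1088/3)**2 = 1183744/9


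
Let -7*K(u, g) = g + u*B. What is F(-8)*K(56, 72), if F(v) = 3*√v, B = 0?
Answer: -432*I*√2/7 ≈ -87.277*I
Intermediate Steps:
K(u, g) = -g/7 (K(u, g) = -(g + u*0)/7 = -(g + 0)/7 = -g/7)
F(-8)*K(56, 72) = (3*√(-8))*(-⅐*72) = (3*(2*I*√2))*(-72/7) = (6*I*√2)*(-72/7) = -432*I*√2/7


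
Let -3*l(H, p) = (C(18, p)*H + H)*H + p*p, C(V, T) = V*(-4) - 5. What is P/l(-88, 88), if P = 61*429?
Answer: 2379/17600 ≈ 0.13517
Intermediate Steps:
C(V, T) = -5 - 4*V (C(V, T) = -4*V - 5 = -5 - 4*V)
P = 26169
l(H, p) = -p²/3 + 76*H²/3 (l(H, p) = -(((-5 - 4*18)*H + H)*H + p*p)/3 = -(((-5 - 72)*H + H)*H + p²)/3 = -((-77*H + H)*H + p²)/3 = -((-76*H)*H + p²)/3 = -(-76*H² + p²)/3 = -(p² - 76*H²)/3 = -p²/3 + 76*H²/3)
P/l(-88, 88) = 26169/(-⅓*88² + (76/3)*(-88)²) = 26169/(-⅓*7744 + (76/3)*7744) = 26169/(-7744/3 + 588544/3) = 26169/193600 = 26169*(1/193600) = 2379/17600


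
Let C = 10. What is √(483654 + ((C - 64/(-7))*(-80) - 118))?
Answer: 4*√1476139/7 ≈ 694.27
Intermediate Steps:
√(483654 + ((C - 64/(-7))*(-80) - 118)) = √(483654 + ((10 - 64/(-7))*(-80) - 118)) = √(483654 + ((10 - 64*(-1)/7)*(-80) - 118)) = √(483654 + ((10 - 8*(-8/7))*(-80) - 118)) = √(483654 + ((10 + 64/7)*(-80) - 118)) = √(483654 + ((134/7)*(-80) - 118)) = √(483654 + (-10720/7 - 118)) = √(483654 - 11546/7) = √(3374032/7) = 4*√1476139/7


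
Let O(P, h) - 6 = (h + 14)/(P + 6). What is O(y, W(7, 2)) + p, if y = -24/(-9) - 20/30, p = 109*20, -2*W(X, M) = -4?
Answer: 2188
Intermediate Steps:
W(X, M) = 2 (W(X, M) = -½*(-4) = 2)
p = 2180
y = 2 (y = -24*(-⅑) - 20*1/30 = 8/3 - ⅔ = 2)
O(P, h) = 6 + (14 + h)/(6 + P) (O(P, h) = 6 + (h + 14)/(P + 6) = 6 + (14 + h)/(6 + P))
O(y, W(7, 2)) + p = (50 + 2 + 6*2)/(6 + 2) + 2180 = (50 + 2 + 12)/8 + 2180 = (⅛)*64 + 2180 = 8 + 2180 = 2188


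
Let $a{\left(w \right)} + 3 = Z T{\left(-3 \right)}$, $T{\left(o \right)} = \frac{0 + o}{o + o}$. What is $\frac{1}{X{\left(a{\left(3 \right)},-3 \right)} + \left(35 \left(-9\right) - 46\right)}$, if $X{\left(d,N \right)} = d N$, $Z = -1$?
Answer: $- \frac{2}{701} \approx -0.0028531$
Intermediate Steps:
$T{\left(o \right)} = \frac{1}{2}$ ($T{\left(o \right)} = \frac{o}{2 o} = o \frac{1}{2 o} = \frac{1}{2}$)
$a{\left(w \right)} = - \frac{7}{2}$ ($a{\left(w \right)} = -3 - \frac{1}{2} = - \frac{7}{2}$)
$X{\left(d,N \right)} = N d$
$\frac{1}{X{\left(a{\left(3 \right)},-3 \right)} + \left(35 \left(-9\right) - 46\right)} = \frac{1}{\left(-3\right) \left(- \frac{7}{2}\right) + \left(35 \left(-9\right) - 46\right)} = \frac{1}{\frac{21}{2} - 361} = \frac{1}{- \frac{701}{2}} = - \frac{2}{701}$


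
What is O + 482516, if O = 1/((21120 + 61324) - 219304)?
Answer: 66037139759/136860 ≈ 4.8252e+5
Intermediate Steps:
O = -1/136860 (O = 1/(82444 - 219304) = 1/(-136860) = -1/136860 ≈ -7.3067e-6)
O + 482516 = -1/136860 + 482516 = 66037139759/136860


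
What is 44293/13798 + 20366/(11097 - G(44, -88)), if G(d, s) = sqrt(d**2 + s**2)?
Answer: 8572330983193/1698999192742 + 896104*sqrt(5)/123133729 ≈ 5.0618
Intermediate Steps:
44293/13798 + 20366/(11097 - G(44, -88)) = 44293/13798 + 20366/(11097 - sqrt(44**2 + (-88)**2)) = 44293*(1/13798) + 20366/(11097 - sqrt(1936 + 7744)) = 44293/13798 + 20366/(11097 - sqrt(9680)) = 44293/13798 + 20366/(11097 - 44*sqrt(5))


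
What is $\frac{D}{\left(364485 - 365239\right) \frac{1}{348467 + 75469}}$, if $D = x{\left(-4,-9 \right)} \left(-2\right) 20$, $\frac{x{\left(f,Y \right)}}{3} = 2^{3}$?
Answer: $\frac{203489280}{377} \approx 5.3976 \cdot 10^{5}$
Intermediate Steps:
$x{\left(f,Y \right)} = 24$ ($x{\left(f,Y \right)} = 3 \cdot 2^{3} = 3 \cdot 8 = 24$)
$D = -960$ ($D = 24 \left(-2\right) 20 = \left(-48\right) 20 = -960$)
$\frac{D}{\left(364485 - 365239\right) \frac{1}{348467 + 75469}} = - \frac{960}{\left(364485 - 365239\right) \frac{1}{348467 + 75469}} = - \frac{960}{\left(-754\right) \frac{1}{423936}} = - \frac{960}{- \frac{377}{211968}} = \left(-960\right) \left(- \frac{211968}{377}\right) = \frac{203489280}{377}$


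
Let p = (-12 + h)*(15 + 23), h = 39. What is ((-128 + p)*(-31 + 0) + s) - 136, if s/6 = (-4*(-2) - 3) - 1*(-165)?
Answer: -26954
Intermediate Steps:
p = 1026 (p = (-12 + 39)*(15 + 23) = 27*38 = 1026)
s = 1020 (s = 6*((-4*(-2) - 3) - 1*(-165)) = 6*((8 - 3) + 165) = 6*(5 + 165) = 6*170 = 1020)
((-128 + p)*(-31 + 0) + s) - 136 = ((-128 + 1026)*(-31 + 0) + 1020) - 136 = (898*(-31) + 1020) - 136 = (-27838 + 1020) - 136 = -26818 - 136 = -26954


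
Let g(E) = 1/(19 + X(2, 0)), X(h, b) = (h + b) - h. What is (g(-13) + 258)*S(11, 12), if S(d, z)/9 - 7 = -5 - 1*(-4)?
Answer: 264762/19 ≈ 13935.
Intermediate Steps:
S(d, z) = 54 (S(d, z) = 63 + 9*(-5 - 1*(-4)) = 63 + 9*(-5 + 4) = 63 + 9*(-1) = 63 - 9 = 54)
X(h, b) = b (X(h, b) = (b + h) - h = b)
g(E) = 1/19 (g(E) = 1/(19 + 0) = 1/19)
(g(-13) + 258)*S(11, 12) = (1/19 + 258)*54 = (4903/19)*54 = 264762/19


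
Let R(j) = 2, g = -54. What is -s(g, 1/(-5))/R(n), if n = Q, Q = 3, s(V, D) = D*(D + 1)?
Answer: 2/25 ≈ 0.080000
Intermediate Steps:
s(V, D) = D*(1 + D)
n = 3
-s(g, 1/(-5))/R(n) = -(1 + 1/(-5))/(-5)/2 = -(-(1 - 1/5)/5)/2 = -(-1/5*4/5)/2 = -(-4)/(2*25) = -1*(-2/25) = 2/25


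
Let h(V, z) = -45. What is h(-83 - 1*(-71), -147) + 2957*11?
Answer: 32482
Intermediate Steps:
h(-83 - 1*(-71), -147) + 2957*11 = -45 + 2957*11 = -45 + 32527 = 32482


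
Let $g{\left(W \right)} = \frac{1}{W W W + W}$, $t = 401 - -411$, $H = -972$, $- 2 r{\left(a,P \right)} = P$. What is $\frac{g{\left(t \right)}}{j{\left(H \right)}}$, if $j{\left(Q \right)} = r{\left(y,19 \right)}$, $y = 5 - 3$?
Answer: $- \frac{1}{5086187330} \approx -1.9661 \cdot 10^{-10}$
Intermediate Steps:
$y = 2$
$r{\left(a,P \right)} = - \frac{P}{2}$
$j{\left(Q \right)} = - \frac{19}{2}$ ($j{\left(Q \right)} = \left(- \frac{1}{2}\right) 19 = - \frac{19}{2}$)
$t = 812$ ($t = 401 + 411 = 812$)
$g{\left(W \right)} = \frac{1}{W + W^{3}}$ ($g{\left(W \right)} = \frac{1}{W^{2} W + W} = \frac{1}{W^{3} + W} = \frac{1}{W + W^{3}}$)
$\frac{g{\left(t \right)}}{j{\left(H \right)}} = \frac{1}{\left(812 + 812^{3}\right) \left(- \frac{19}{2}\right)} = \frac{1}{812 + 535387328} \left(- \frac{2}{19}\right) = \frac{1}{535388140} \left(- \frac{2}{19}\right) = - \frac{1}{5086187330}$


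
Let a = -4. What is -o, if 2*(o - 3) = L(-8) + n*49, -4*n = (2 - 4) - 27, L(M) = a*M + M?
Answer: -1541/8 ≈ -192.63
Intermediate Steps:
L(M) = -3*M (L(M) = -4*M + M = -3*M)
n = 29/4 (n = -((2 - 4) - 27)/4 = -(-2 - 27)/4 = -¼*(-29) = 29/4 ≈ 7.2500)
o = 1541/8 (o = 3 + (-3*(-8) + (29/4)*49)/2 = 3 + (24 + 1421/4)/2 = 3 + (½)*(1517/4) = 3 + 1517/8 = 1541/8 ≈ 192.63)
-o = -1*1541/8 = -1541/8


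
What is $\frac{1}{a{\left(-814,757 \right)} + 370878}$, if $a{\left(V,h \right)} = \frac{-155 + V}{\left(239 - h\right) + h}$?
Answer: $\frac{239}{88638873} \approx 2.6963 \cdot 10^{-6}$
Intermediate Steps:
$a{\left(V,h \right)} = - \frac{155}{239} + \frac{V}{239}$ ($a{\left(V,h \right)} = \frac{-155 + V}{239} = \left(-155 + V\right) \frac{1}{239} = - \frac{155}{239} + \frac{V}{239}$)
$\frac{1}{a{\left(-814,757 \right)} + 370878} = \frac{1}{\left(- \frac{155}{239} + \frac{1}{239} \left(-814\right)\right) + 370878} = \frac{1}{\left(- \frac{155}{239} - \frac{814}{239}\right) + 370878} = \frac{1}{- \frac{969}{239} + 370878} = \frac{1}{\frac{88638873}{239}} = \frac{239}{88638873}$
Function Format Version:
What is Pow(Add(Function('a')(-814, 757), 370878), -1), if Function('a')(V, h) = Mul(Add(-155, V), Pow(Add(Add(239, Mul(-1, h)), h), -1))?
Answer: Rational(239, 88638873) ≈ 2.6963e-6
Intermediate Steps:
Function('a')(V, h) = Add(Rational(-155, 239), Mul(Rational(1, 239), V)) (Function('a')(V, h) = Mul(Add(-155, V), Pow(239, -1)) = Mul(Add(-155, V), Rational(1, 239)) = Add(Rational(-155, 239), Mul(Rational(1, 239), V)))
Pow(Add(Function('a')(-814, 757), 370878), -1) = Pow(Add(Add(Rational(-155, 239), Mul(Rational(1, 239), -814)), 370878), -1) = Pow(Add(Add(Rational(-155, 239), Rational(-814, 239)), 370878), -1) = Pow(Add(Rational(-969, 239), 370878), -1) = Pow(Rational(88638873, 239), -1) = Rational(239, 88638873)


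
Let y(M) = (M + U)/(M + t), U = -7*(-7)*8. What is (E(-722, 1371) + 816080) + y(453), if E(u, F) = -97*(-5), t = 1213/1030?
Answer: 381992427045/467803 ≈ 8.1657e+5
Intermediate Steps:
U = 392 (U = 49*8 = 392)
t = 1213/1030 (t = 1213*(1/1030) = 1213/1030 ≈ 1.1777)
y(M) = (392 + M)/(1213/1030 + M) (y(M) = (M + 392)/(M + 1213/1030) = (392 + M)/(1213/1030 + M))
E(u, F) = 485
(E(-722, 1371) + 816080) + y(453) = (485 + 816080) + 1030*(392 + 453)/(1213 + 1030*453) = 816565 + 1030*845/(1213 + 466590) = 816565 + 1030*845/467803 = 816565 + 1030*(1/467803)*845 = 816565 + 870350/467803 = 381992427045/467803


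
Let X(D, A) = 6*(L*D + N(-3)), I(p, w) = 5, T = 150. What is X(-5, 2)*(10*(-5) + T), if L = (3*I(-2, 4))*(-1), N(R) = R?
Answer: 43200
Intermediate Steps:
L = -15 (L = (3*5)*(-1) = 15*(-1) = -15)
X(D, A) = -18 - 90*D (X(D, A) = 6*(-15*D - 3) = 6*(-3 - 15*D) = -18 - 90*D)
X(-5, 2)*(10*(-5) + T) = (-18 - 90*(-5))*(10*(-5) + 150) = (-18 + 450)*(-50 + 150) = 432*100 = 43200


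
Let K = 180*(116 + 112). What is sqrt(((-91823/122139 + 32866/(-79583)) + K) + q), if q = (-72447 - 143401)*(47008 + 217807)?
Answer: I*sqrt(600063377182098024204605623699)/3240062679 ≈ 2.3908e+5*I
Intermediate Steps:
K = 41040 (K = 180*228 = 41040)
q = -57159788120 (q = -215848*264815 = -57159788120)
sqrt(((-91823/122139 + 32866/(-79583)) + K) + q) = sqrt(((-91823/122139 + 32866/(-79583)) + 41040) - 57159788120) = sqrt(((-91823*1/122139 + 32866*(-1/79583)) + 41040) - 57159788120) = sqrt(((-91823/122139 - 32866/79583) + 41040) - 57159788120) = sqrt((-11321770183/9720188037 + 41040) - 57159788120) = sqrt(398905195268297/9720188037 - 57159788120) = sqrt(-555603489776283452143/9720188037) = I*sqrt(600063377182098024204605623699)/3240062679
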